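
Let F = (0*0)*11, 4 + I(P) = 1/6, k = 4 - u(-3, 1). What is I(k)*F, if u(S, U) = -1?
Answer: 0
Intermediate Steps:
k = 5 (k = 4 - 1*(-1) = 4 + 1 = 5)
I(P) = -23/6 (I(P) = -4 + 1/6 = -4 + ⅙ = -23/6)
F = 0 (F = 0*11 = 0)
I(k)*F = -23/6*0 = 0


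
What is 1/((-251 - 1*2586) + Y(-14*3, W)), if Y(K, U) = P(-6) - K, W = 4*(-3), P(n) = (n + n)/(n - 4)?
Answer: -5/13969 ≈ -0.00035794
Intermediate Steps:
P(n) = 2*n/(-4 + n) (P(n) = (2*n)/(-4 + n) = 2*n/(-4 + n))
W = -12
Y(K, U) = 6/5 - K (Y(K, U) = 2*(-6)/(-4 - 6) - K = 2*(-6)/(-10) - K = 2*(-6)*(-1/10) - K = 6/5 - K)
1/((-251 - 1*2586) + Y(-14*3, W)) = 1/((-251 - 1*2586) + (6/5 - (-14)*3)) = 1/((-251 - 2586) + (6/5 - 1*(-42))) = 1/(-2837 + (6/5 + 42)) = 1/(-2837 + 216/5) = 1/(-13969/5) = -5/13969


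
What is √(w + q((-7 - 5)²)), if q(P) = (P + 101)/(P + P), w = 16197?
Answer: √9329962/24 ≈ 127.27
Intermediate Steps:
q(P) = (101 + P)/(2*P) (q(P) = (101 + P)/((2*P)) = (101 + P)*(1/(2*P)) = (101 + P)/(2*P))
√(w + q((-7 - 5)²)) = √(16197 + (101 + (-7 - 5)²)/(2*((-7 - 5)²))) = √(16197 + (101 + (-12)²)/(2*((-12)²))) = √(16197 + (½)*(101 + 144)/144) = √(16197 + (½)*(1/144)*245) = √(16197 + 245/288) = √(4664981/288) = √9329962/24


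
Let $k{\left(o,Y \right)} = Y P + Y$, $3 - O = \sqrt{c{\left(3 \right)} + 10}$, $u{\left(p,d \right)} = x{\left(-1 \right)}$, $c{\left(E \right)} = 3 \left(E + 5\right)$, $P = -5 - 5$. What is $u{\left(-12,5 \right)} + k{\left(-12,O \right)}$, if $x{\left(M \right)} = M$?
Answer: $-28 + 9 \sqrt{34} \approx 24.479$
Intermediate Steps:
$P = -10$
$c{\left(E \right)} = 15 + 3 E$ ($c{\left(E \right)} = 3 \left(5 + E\right) = 15 + 3 E$)
$u{\left(p,d \right)} = -1$
$O = 3 - \sqrt{34}$ ($O = 3 - \sqrt{\left(15 + 3 \cdot 3\right) + 10} = 3 - \sqrt{\left(15 + 9\right) + 10} = 3 - \sqrt{24 + 10} = 3 - \sqrt{34} \approx -2.831$)
$k{\left(o,Y \right)} = - 9 Y$ ($k{\left(o,Y \right)} = Y \left(-10\right) + Y = - 10 Y + Y = - 9 Y$)
$u{\left(-12,5 \right)} + k{\left(-12,O \right)} = -1 - 9 \left(3 - \sqrt{34}\right) = -1 - \left(27 - 9 \sqrt{34}\right) = -28 + 9 \sqrt{34}$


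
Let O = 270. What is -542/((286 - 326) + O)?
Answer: -271/115 ≈ -2.3565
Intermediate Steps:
-542/((286 - 326) + O) = -542/((286 - 326) + 270) = -542/(-40 + 270) = -542/230 = -542*1/230 = -271/115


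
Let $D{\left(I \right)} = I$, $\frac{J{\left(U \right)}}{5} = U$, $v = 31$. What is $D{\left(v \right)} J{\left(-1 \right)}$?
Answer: $-155$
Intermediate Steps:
$J{\left(U \right)} = 5 U$
$D{\left(v \right)} J{\left(-1 \right)} = 31 \cdot 5 \left(-1\right) = 31 \left(-5\right) = -155$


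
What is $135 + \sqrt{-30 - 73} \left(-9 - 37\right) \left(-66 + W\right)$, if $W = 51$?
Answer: $135 + 690 i \sqrt{103} \approx 135.0 + 7002.7 i$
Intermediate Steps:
$135 + \sqrt{-30 - 73} \left(-9 - 37\right) \left(-66 + W\right) = 135 + \sqrt{-30 - 73} \left(-9 - 37\right) \left(-66 + 51\right) = 135 + \sqrt{-103} \left(\left(-46\right) \left(-15\right)\right) = 135 + i \sqrt{103} \cdot 690 = 135 + 690 i \sqrt{103}$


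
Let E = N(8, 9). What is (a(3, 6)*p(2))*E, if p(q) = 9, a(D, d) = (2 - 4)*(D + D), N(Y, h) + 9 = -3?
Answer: 1296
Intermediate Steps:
N(Y, h) = -12 (N(Y, h) = -9 - 3 = -12)
a(D, d) = -4*D
E = -12
(a(3, 6)*p(2))*E = (-4*3*9)*(-12) = -12*9*(-12) = -108*(-12) = 1296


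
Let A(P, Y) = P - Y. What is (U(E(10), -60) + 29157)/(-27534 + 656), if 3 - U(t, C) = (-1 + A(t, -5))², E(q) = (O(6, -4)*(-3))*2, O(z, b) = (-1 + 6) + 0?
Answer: -14242/13439 ≈ -1.0598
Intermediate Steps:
O(z, b) = 5 (O(z, b) = 5 + 0 = 5)
E(q) = -30 (E(q) = (5*(-3))*2 = -15*2 = -30)
U(t, C) = 3 - (4 + t)² (U(t, C) = 3 - (-1 + (t - 1*(-5)))² = 3 - (-1 + (t + 5))² = 3 - (-1 + (5 + t))² = 3 - (4 + t)²)
(U(E(10), -60) + 29157)/(-27534 + 656) = ((3 - (4 - 30)²) + 29157)/(-27534 + 656) = ((3 - 1*(-26)²) + 29157)/(-26878) = ((3 - 1*676) + 29157)*(-1/26878) = ((3 - 676) + 29157)*(-1/26878) = (-673 + 29157)*(-1/26878) = 28484*(-1/26878) = -14242/13439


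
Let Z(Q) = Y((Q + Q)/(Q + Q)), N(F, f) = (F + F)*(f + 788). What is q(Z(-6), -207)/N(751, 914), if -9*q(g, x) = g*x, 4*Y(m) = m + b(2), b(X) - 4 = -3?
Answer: 1/222296 ≈ 4.4985e-6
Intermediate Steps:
N(F, f) = 2*F*(788 + f) (N(F, f) = (2*F)*(788 + f) = 2*F*(788 + f))
b(X) = 1 (b(X) = 4 - 3 = 1)
Y(m) = ¼ + m/4 (Y(m) = (m + 1)/4 = (1 + m)/4 = ¼ + m/4)
Z(Q) = ½ (Z(Q) = ¼ + ((Q + Q)/(Q + Q))/4 = ¼ + ((2*Q)/((2*Q)))/4 = ¼ + ((2*Q)*(1/(2*Q)))/4 = ¼ + (¼)*1 = ¼ + ¼ = ½)
q(g, x) = -g*x/9
q(Z(-6), -207)/N(751, 914) = (-⅑*½*(-207))/((2*751*(788 + 914))) = 23/(2*((2*751*1702))) = (23/2)/2556404 = (23/2)*(1/2556404) = 1/222296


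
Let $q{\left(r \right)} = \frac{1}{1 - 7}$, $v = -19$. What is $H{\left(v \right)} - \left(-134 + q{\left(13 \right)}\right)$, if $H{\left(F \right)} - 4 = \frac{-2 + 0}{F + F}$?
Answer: $\frac{15757}{114} \approx 138.22$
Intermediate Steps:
$q{\left(r \right)} = - \frac{1}{6}$ ($q{\left(r \right)} = \frac{1}{-6} = - \frac{1}{6}$)
$H{\left(F \right)} = 4 - \frac{1}{F}$ ($H{\left(F \right)} = 4 + \frac{-2 + 0}{F + F} = 4 - \frac{2}{2 F} = 4 - 2 \frac{1}{2 F} = 4 - \frac{1}{F}$)
$H{\left(v \right)} - \left(-134 + q{\left(13 \right)}\right) = \left(4 - \frac{1}{-19}\right) - \left(-134 - \frac{1}{6}\right) = \left(4 - - \frac{1}{19}\right) - - \frac{805}{6} = \left(4 + \frac{1}{19}\right) + \frac{805}{6} = \frac{77}{19} + \frac{805}{6} = \frac{15757}{114}$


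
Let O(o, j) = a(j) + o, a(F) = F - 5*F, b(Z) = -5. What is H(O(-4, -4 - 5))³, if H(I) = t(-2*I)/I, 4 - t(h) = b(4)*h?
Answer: -493039/512 ≈ -962.97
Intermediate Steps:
t(h) = 4 + 5*h (t(h) = 4 - (-5)*h = 4 + 5*h)
a(F) = -4*F
O(o, j) = o - 4*j (O(o, j) = -4*j + o = o - 4*j)
H(I) = (4 - 10*I)/I (H(I) = (4 + 5*(-2*I))/I = (4 - 10*I)/I)
H(O(-4, -4 - 5))³ = (-10 + 4/(-4 - 4*(-4 - 5)))³ = (-10 + 4/(-4 - 4*(-9)))³ = (-10 + 4/(-4 + 36))³ = (-10 + 4/32)³ = (-10 + 4*(1/32))³ = (-10 + ⅛)³ = (-79/8)³ = -493039/512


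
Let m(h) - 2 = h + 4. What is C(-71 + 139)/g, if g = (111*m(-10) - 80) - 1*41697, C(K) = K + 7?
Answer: -75/42221 ≈ -0.0017764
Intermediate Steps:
m(h) = 6 + h (m(h) = 2 + (h + 4) = 2 + (4 + h) = 6 + h)
C(K) = 7 + K
g = -42221 (g = (111*(6 - 10) - 80) - 1*41697 = (111*(-4) - 80) - 41697 = (-444 - 80) - 41697 = -524 - 41697 = -42221)
C(-71 + 139)/g = (7 + (-71 + 139))/(-42221) = (7 + 68)*(-1/42221) = 75*(-1/42221) = -75/42221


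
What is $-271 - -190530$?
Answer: $190259$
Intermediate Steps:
$-271 - -190530 = -271 + 190530 = 190259$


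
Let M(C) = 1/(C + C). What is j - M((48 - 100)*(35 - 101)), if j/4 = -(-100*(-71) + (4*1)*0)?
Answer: -194937601/6864 ≈ -28400.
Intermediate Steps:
M(C) = 1/(2*C)
j = -28400 (j = 4*(-(-100*(-71) + (4*1)*0)) = 4*(-(7100 + 4*0)) = 4*(-(7100 + 0)) = 4*(-1*7100) = 4*(-7100) = -28400)
j - M((48 - 100)*(35 - 101)) = -28400 - 1/(2*((48 - 100)*(35 - 101))) = -28400 - 1/(2*((-52*(-66)))) = -28400 - 1/(2*3432) = -28400 - 1*1/6864 = -28400 - 1/6864 = -194937601/6864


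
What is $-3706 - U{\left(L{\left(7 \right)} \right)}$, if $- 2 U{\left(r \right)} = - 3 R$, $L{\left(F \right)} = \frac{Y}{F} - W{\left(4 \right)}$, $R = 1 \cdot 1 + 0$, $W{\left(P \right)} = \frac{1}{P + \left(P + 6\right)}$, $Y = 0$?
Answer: $- \frac{7415}{2} \approx -3707.5$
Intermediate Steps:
$W{\left(P \right)} = \frac{1}{6 + 2 P}$ ($W{\left(P \right)} = \frac{1}{P + \left(6 + P\right)} = \frac{1}{6 + 2 P}$)
$R = 1$ ($R = 1 + 0 = 1$)
$L{\left(F \right)} = - \frac{1}{14}$ ($L{\left(F \right)} = \frac{0}{F} - \frac{1}{2 \left(3 + 4\right)} = 0 - \frac{1}{2 \cdot 7} = 0 - \frac{1}{2} \cdot \frac{1}{7} = 0 - \frac{1}{14} = - \frac{1}{14}$)
$U{\left(r \right)} = \frac{3}{2}$ ($U{\left(r \right)} = - \frac{\left(-3\right) 1}{2} = \left(- \frac{1}{2}\right) \left(-3\right) = \frac{3}{2}$)
$-3706 - U{\left(L{\left(7 \right)} \right)} = -3706 - \frac{3}{2} = - \frac{7415}{2}$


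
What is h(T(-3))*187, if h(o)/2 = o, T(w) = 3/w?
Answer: -374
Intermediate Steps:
h(o) = 2*o
h(T(-3))*187 = (2*(3/(-3)))*187 = (2*(3*(-⅓)))*187 = (2*(-1))*187 = -2*187 = -374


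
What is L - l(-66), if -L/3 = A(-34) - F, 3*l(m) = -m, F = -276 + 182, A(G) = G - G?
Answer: -304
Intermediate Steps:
A(G) = 0
F = -94
l(m) = -m/3 (l(m) = (-m)/3 = -m/3)
L = -282 (L = -3*(0 - 1*(-94)) = -3*(0 + 94) = -3*94 = -282)
L - l(-66) = -282 - (-1)*(-66)/3 = -282 - 1*22 = -282 - 22 = -304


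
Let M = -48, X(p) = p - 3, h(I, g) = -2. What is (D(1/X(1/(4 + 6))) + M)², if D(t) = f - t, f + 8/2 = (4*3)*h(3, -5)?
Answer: 4813636/841 ≈ 5723.7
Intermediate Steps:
X(p) = -3 + p
f = -28 (f = -4 + (4*3)*(-2) = -4 + 12*(-2) = -4 - 24 = -28)
D(t) = -28 - t
(D(1/X(1/(4 + 6))) + M)² = ((-28 - 1/(-3 + 1/(4 + 6))) - 48)² = ((-28 - 1/(-3 + 1/10)) - 48)² = ((-28 - 1/(-3 + ⅒)) - 48)² = ((-28 - 1/(-29/10)) - 48)² = ((-28 - 1*(-10/29)) - 48)² = ((-28 + 10/29) - 48)² = (-802/29 - 48)² = (-2194/29)² = 4813636/841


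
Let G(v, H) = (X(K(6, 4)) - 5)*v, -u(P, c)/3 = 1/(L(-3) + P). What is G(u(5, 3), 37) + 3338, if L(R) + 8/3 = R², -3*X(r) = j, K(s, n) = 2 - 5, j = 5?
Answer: 56776/17 ≈ 3339.8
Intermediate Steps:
K(s, n) = -3
X(r) = -5/3 (X(r) = -⅓*5 = -5/3)
L(R) = -8/3 + R²
u(P, c) = -3/(19/3 + P) (u(P, c) = -3/((-8/3 + (-3)²) + P) = -3/((-8/3 + 9) + P) = -3/(19/3 + P))
G(v, H) = -20*v/3 (G(v, H) = (-5/3 - 5)*v = -20*v/3)
G(u(5, 3), 37) + 3338 = -(-60)/(19 + 3*5) + 3338 = -(-60)/(19 + 15) + 3338 = -(-60)/34 + 3338 = -20/3*(-9/34) + 3338 = 30/17 + 3338 = 56776/17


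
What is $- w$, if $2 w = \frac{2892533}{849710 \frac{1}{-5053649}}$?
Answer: $\frac{14617846502917}{1699420} \approx 8.6017 \cdot 10^{6}$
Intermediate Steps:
$w = - \frac{14617846502917}{1699420}$ ($w = \frac{2892533 \frac{1}{849710 \frac{1}{-5053649}}}{2} = \frac{2892533 \frac{1}{849710 \left(- \frac{1}{5053649}\right)}}{2} = \frac{2892533 \frac{1}{- \frac{849710}{5053649}}}{2} = \frac{2892533 \left(- \frac{5053649}{849710}\right)}{2} = \frac{1}{2} \left(- \frac{14617846502917}{849710}\right) = - \frac{14617846502917}{1699420} \approx -8.6017 \cdot 10^{6}$)
$- w = \left(-1\right) \left(- \frac{14617846502917}{1699420}\right) = \frac{14617846502917}{1699420}$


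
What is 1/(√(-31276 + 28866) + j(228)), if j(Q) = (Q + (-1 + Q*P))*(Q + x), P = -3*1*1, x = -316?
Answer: 20108/808664533 - I*√2410/1617329066 ≈ 2.4866e-5 - 3.0354e-8*I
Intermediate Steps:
P = -3 (P = -3*1 = -3)
j(Q) = (-1 - 2*Q)*(-316 + Q) (j(Q) = (Q + (-1 + Q*(-3)))*(Q - 316) = (Q + (-1 - 3*Q))*(-316 + Q) = (-1 - 2*Q)*(-316 + Q))
1/(√(-31276 + 28866) + j(228)) = 1/(√(-31276 + 28866) + (316 - 2*228² + 631*228)) = 1/(√(-2410) + (316 - 2*51984 + 143868)) = 1/(I*√2410 + (316 - 103968 + 143868)) = 1/(I*√2410 + 40216) = 1/(40216 + I*√2410)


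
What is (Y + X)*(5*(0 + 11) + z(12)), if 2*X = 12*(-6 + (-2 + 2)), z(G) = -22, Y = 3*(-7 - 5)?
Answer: -2376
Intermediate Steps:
Y = -36 (Y = 3*(-12) = -36)
X = -36 (X = (12*(-6 + (-2 + 2)))/2 = (12*(-6 + 0))/2 = (12*(-6))/2 = (½)*(-72) = -36)
(Y + X)*(5*(0 + 11) + z(12)) = (-36 - 36)*(5*(0 + 11) - 22) = -72*(5*11 - 22) = -72*(55 - 22) = -72*33 = -2376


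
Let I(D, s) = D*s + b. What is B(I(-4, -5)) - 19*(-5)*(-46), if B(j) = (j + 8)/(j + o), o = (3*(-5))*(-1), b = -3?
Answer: -139815/32 ≈ -4369.2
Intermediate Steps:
o = 15 (o = -15*(-1) = 15)
I(D, s) = -3 + D*s (I(D, s) = D*s - 3 = -3 + D*s)
B(j) = (8 + j)/(15 + j) (B(j) = (j + 8)/(j + 15) = (8 + j)/(15 + j))
B(I(-4, -5)) - 19*(-5)*(-46) = (8 + (-3 - 4*(-5)))/(15 + (-3 - 4*(-5))) - 19*(-5)*(-46) = (8 + (-3 + 20))/(15 + (-3 + 20)) + 95*(-46) = (8 + 17)/(15 + 17) - 4370 = 25/32 - 4370 = -139815/32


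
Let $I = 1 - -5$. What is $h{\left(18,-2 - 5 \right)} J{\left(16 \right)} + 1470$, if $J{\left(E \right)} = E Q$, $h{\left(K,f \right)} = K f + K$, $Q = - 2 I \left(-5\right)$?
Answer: $-102210$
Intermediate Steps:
$I = 6$ ($I = 1 + 5 = 6$)
$Q = 60$ ($Q = \left(-2\right) 6 \left(-5\right) = \left(-12\right) \left(-5\right) = 60$)
$h{\left(K,f \right)} = K + K f$
$J{\left(E \right)} = 60 E$ ($J{\left(E \right)} = E 60 = 60 E$)
$h{\left(18,-2 - 5 \right)} J{\left(16 \right)} + 1470 = 18 \left(1 - 7\right) 60 \cdot 16 + 1470 = 18 \left(1 - 7\right) 960 + 1470 = 18 \left(-6\right) 960 + 1470 = \left(-108\right) 960 + 1470 = -103680 + 1470 = -102210$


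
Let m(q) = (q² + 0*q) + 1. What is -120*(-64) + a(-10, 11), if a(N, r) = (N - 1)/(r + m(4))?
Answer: 215029/28 ≈ 7679.6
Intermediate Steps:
m(q) = 1 + q² (m(q) = (q² + 0) + 1 = q² + 1 = 1 + q²)
a(N, r) = (-1 + N)/(17 + r) (a(N, r) = (N - 1)/(r + (1 + 4²)) = (-1 + N)/(r + (1 + 16)) = (-1 + N)/(r + 17) = (-1 + N)/(17 + r))
-120*(-64) + a(-10, 11) = -120*(-64) + (-1 - 10)/(17 + 11) = 7680 - 11/28 = 215029/28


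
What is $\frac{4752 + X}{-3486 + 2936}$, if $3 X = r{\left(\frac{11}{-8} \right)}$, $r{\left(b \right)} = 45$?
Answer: $- \frac{4767}{550} \approx -8.6673$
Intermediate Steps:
$X = 15$ ($X = \frac{1}{3} \cdot 45 = 15$)
$\frac{4752 + X}{-3486 + 2936} = \frac{4752 + 15}{-3486 + 2936} = \frac{4767}{-550} = 4767 \left(- \frac{1}{550}\right) = - \frac{4767}{550}$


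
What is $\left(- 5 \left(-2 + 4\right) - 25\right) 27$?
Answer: $-945$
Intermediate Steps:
$\left(- 5 \left(-2 + 4\right) - 25\right) 27 = \left(\left(-5\right) 2 - 25\right) 27 = \left(-10 - 25\right) 27 = \left(-35\right) 27 = -945$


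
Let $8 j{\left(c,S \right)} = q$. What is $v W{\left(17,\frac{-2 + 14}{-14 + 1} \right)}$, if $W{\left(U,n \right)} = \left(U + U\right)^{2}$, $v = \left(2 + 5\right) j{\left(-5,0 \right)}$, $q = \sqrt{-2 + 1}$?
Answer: $\frac{2023 i}{2} \approx 1011.5 i$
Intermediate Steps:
$q = i$ ($q = \sqrt{-1} = i \approx 1.0 i$)
$j{\left(c,S \right)} = \frac{i}{8}$
$v = \frac{7 i}{8}$ ($v = \left(2 + 5\right) \frac{i}{8} = 7 \frac{i}{8} = \frac{7 i}{8} \approx 0.875 i$)
$W{\left(U,n \right)} = 4 U^{2}$ ($W{\left(U,n \right)} = \left(2 U\right)^{2} = 4 U^{2}$)
$v W{\left(17,\frac{-2 + 14}{-14 + 1} \right)} = \frac{7 i}{8} \cdot 4 \cdot 17^{2} = \frac{7 i}{8} \cdot 4 \cdot 289 = \frac{7 i}{8} \cdot 1156 = \frac{2023 i}{2}$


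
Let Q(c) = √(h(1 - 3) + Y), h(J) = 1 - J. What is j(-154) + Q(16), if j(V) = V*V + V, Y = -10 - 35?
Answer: 23562 + I*√42 ≈ 23562.0 + 6.4807*I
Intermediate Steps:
Y = -45
j(V) = V + V² (j(V) = V² + V = V + V²)
Q(c) = I*√42 (Q(c) = √((1 - (1 - 3)) - 45) = √((1 - 1*(-2)) - 45) = √((1 + 2) - 45) = √(3 - 45) = √(-42) = I*√42)
j(-154) + Q(16) = -154*(1 - 154) + I*√42 = -154*(-153) + I*√42 = 23562 + I*√42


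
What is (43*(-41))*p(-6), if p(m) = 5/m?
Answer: 8815/6 ≈ 1469.2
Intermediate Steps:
(43*(-41))*p(-6) = (43*(-41))*(5/(-6)) = -8815*(-1)/6 = -1763*(-⅚) = 8815/6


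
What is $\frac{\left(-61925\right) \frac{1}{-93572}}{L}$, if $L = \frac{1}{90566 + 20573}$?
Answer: $\frac{6882282575}{93572} \approx 73551.0$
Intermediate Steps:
$L = \frac{1}{111139} \approx 8.9977 \cdot 10^{-6}$
$\frac{\left(-61925\right) \frac{1}{-93572}}{L} = - \frac{61925}{-93572} \frac{1}{\frac{1}{111139}} = \left(-61925\right) \left(- \frac{1}{93572}\right) 111139 = \frac{61925}{93572} \cdot 111139 = \frac{6882282575}{93572}$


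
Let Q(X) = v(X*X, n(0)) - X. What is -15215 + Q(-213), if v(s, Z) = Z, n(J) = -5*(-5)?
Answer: -14977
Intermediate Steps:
n(J) = 25
Q(X) = 25 - X
-15215 + Q(-213) = -15215 + (25 - 1*(-213)) = -15215 + (25 + 213) = -15215 + 238 = -14977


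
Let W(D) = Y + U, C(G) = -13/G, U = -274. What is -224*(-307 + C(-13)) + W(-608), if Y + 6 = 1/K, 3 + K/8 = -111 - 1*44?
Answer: 86285695/1264 ≈ 68264.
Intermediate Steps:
K = -1264 (K = -24 + 8*(-111 - 1*44) = -24 + 8*(-111 - 44) = -24 + 8*(-155) = -24 - 1240 = -1264)
Y = -7585/1264 (Y = -6 + 1/(-1264) = -6 - 1/1264 = -7585/1264 ≈ -6.0008)
W(D) = -353921/1264 (W(D) = -7585/1264 - 274 = -353921/1264)
-224*(-307 + C(-13)) + W(-608) = -224*(-307 - 13/(-13)) - 353921/1264 = -224*(-307 - 13*(-1/13)) - 353921/1264 = -224*(-307 + 1) - 353921/1264 = -224*(-306) - 353921/1264 = 68544 - 353921/1264 = 86285695/1264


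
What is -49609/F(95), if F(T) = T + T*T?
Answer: -2611/480 ≈ -5.4396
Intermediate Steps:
F(T) = T + T²
-49609/F(95) = -49609*1/(95*(1 + 95)) = -49609/(95*96) = -49609/9120 = -49609*1/9120 = -2611/480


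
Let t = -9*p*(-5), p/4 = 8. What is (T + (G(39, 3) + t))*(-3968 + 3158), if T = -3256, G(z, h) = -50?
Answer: 1511460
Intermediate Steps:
p = 32 (p = 4*8 = 32)
t = 1440 (t = -9*32*(-5) = -288*(-5) = 1440)
(T + (G(39, 3) + t))*(-3968 + 3158) = (-3256 + (-50 + 1440))*(-3968 + 3158) = (-3256 + 1390)*(-810) = -1866*(-810) = 1511460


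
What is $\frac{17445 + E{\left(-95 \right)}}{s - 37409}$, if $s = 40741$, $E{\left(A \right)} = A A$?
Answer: $\frac{13235}{1666} \approx 7.9442$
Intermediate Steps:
$E{\left(A \right)} = A^{2}$
$\frac{17445 + E{\left(-95 \right)}}{s - 37409} = \frac{17445 + \left(-95\right)^{2}}{40741 - 37409} = \frac{17445 + 9025}{3332} = 26470 \cdot \frac{1}{3332} = \frac{13235}{1666}$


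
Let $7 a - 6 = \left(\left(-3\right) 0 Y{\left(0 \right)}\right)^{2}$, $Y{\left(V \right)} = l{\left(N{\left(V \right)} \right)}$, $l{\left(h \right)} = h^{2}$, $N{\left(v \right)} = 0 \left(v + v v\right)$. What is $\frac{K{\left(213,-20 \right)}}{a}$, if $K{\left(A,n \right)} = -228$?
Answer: $-266$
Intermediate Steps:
$N{\left(v \right)} = 0$ ($N{\left(v \right)} = 0 \left(v + v^{2}\right) = 0$)
$Y{\left(V \right)} = 0$ ($Y{\left(V \right)} = 0^{2} = 0$)
$a = \frac{6}{7}$ ($a = \frac{6}{7} + \frac{\left(\left(-3\right) 0 \cdot 0\right)^{2}}{7} = \frac{6}{7} + \frac{\left(0 \cdot 0\right)^{2}}{7} = \frac{6}{7} + \frac{0^{2}}{7} = \frac{6}{7} + \frac{1}{7} \cdot 0 = \frac{6}{7} + 0 = \frac{6}{7} \approx 0.85714$)
$\frac{K{\left(213,-20 \right)}}{a} = - \frac{228}{\frac{6}{7}} = \left(-228\right) \frac{7}{6} = -266$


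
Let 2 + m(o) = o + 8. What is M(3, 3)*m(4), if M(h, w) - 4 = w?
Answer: 70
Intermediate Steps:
m(o) = 6 + o (m(o) = -2 + (o + 8) = -2 + (8 + o) = 6 + o)
M(h, w) = 4 + w
M(3, 3)*m(4) = (4 + 3)*(6 + 4) = 7*10 = 70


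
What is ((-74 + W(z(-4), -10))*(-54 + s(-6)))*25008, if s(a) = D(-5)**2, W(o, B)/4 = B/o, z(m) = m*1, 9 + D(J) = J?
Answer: -227272704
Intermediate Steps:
D(J) = -9 + J
z(m) = m
W(o, B) = 4*B/o (W(o, B) = 4*(B/o) = 4*B/o)
s(a) = 196 (s(a) = (-9 - 5)**2 = (-14)**2 = 196)
((-74 + W(z(-4), -10))*(-54 + s(-6)))*25008 = ((-74 + 4*(-10)/(-4))*(-54 + 196))*25008 = ((-74 + 4*(-10)*(-1/4))*142)*25008 = ((-74 + 10)*142)*25008 = -64*142*25008 = -9088*25008 = -227272704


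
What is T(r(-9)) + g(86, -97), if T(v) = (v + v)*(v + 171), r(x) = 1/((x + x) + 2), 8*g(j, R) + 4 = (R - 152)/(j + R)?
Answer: -26805/1408 ≈ -19.038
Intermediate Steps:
g(j, R) = -1/2 + (-152 + R)/(8*(R + j)) (g(j, R) = -1/2 + ((R - 152)/(j + R))/8 = -1/2 + ((-152 + R)/(R + j))/8 = -1/2 + (-152 + R)/(8*(R + j)))
r(x) = 1/(2 + 2*x) (r(x) = 1/(2*x + 2) = 1/(2 + 2*x))
T(v) = 2*v*(171 + v) (T(v) = (2*v)*(171 + v) = 2*v*(171 + v))
T(r(-9)) + g(86, -97) = 2*(1/(2*(1 - 9)))*(171 + 1/(2*(1 - 9))) + (-19 - 3/8*(-97) - 1/2*86)/(-97 + 86) = 2*((1/2)/(-8))*(171 + (1/2)/(-8)) + (-19 + 291/8 - 43)/(-11) = 2*((1/2)*(-1/8))*(171 + (1/2)*(-1/8)) - 1/11*(-205/8) = 2*(-1/16)*(171 - 1/16) + 205/88 = 2*(-1/16)*(2735/16) + 205/88 = -2735/128 + 205/88 = -26805/1408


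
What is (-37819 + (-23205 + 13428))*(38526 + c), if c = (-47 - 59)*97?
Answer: -1344301424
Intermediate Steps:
c = -10282 (c = -106*97 = -10282)
(-37819 + (-23205 + 13428))*(38526 + c) = (-37819 + (-23205 + 13428))*(38526 - 10282) = (-37819 - 9777)*28244 = -47596*28244 = -1344301424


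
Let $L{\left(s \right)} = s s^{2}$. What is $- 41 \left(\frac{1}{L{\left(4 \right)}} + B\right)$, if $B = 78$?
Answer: $- \frac{204713}{64} \approx -3198.6$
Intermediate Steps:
$L{\left(s \right)} = s^{3}$
$- 41 \left(\frac{1}{L{\left(4 \right)}} + B\right) = - 41 \left(\frac{1}{4^{3}} + 78\right) = - 41 \left(\frac{1}{64} + 78\right) = \left(-41\right) \frac{4993}{64} = - \frac{204713}{64}$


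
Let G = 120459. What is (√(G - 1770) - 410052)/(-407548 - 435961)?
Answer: 410052/843509 - √118689/843509 ≈ 0.48572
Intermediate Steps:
(√(G - 1770) - 410052)/(-407548 - 435961) = (√(120459 - 1770) - 410052)/(-407548 - 435961) = (√118689 - 410052)/(-843509) = (-410052 + √118689)*(-1/843509) = 410052/843509 - √118689/843509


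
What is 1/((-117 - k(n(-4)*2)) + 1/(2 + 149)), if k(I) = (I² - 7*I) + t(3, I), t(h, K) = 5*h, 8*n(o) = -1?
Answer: -2416/323275 ≈ -0.0074735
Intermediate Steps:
n(o) = -⅛ (n(o) = (⅛)*(-1) = -⅛)
k(I) = 15 + I² - 7*I (k(I) = (I² - 7*I) + 5*3 = (I² - 7*I) + 15 = 15 + I² - 7*I)
1/((-117 - k(n(-4)*2)) + 1/(2 + 149)) = 1/((-117 - (15 + (-⅛*2)² - (-7)*2/8)) + 1/(2 + 149)) = 1/((-117 - (15 + (-¼)² - 7*(-¼))) + 1/151) = 1/((-117 - (15 + 1/16 + 7/4)) + 1/151) = 1/((-117 - 1*269/16) + 1/151) = 1/((-117 - 269/16) + 1/151) = 1/(-2141/16 + 1/151) = 1/(-323275/2416) = -2416/323275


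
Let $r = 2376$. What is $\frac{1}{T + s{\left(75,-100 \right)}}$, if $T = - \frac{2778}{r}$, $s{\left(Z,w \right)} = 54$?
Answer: $\frac{396}{20921} \approx 0.018928$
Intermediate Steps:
$T = - \frac{463}{396}$ ($T = - \frac{2778}{2376} = \left(-2778\right) \frac{1}{2376} = - \frac{463}{396} \approx -1.1692$)
$\frac{1}{T + s{\left(75,-100 \right)}} = \frac{1}{- \frac{463}{396} + 54} = \frac{1}{\frac{20921}{396}} = \frac{396}{20921}$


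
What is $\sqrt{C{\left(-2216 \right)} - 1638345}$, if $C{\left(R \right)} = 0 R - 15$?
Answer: $6 i \sqrt{45510} \approx 1280.0 i$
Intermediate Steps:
$C{\left(R \right)} = -15$ ($C{\left(R \right)} = 0 - 15 = -15$)
$\sqrt{C{\left(-2216 \right)} - 1638345} = \sqrt{-15 - 1638345} = \sqrt{-1638360} = 6 i \sqrt{45510}$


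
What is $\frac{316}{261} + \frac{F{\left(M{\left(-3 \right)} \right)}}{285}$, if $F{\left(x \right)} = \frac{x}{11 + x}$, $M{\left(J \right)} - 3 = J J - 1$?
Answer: $\frac{60127}{49590} \approx 1.2125$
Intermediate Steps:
$M{\left(J \right)} = 2 + J^{2}$ ($M{\left(J \right)} = 3 + \left(J J - 1\right) = 3 + \left(J^{2} - 1\right) = 3 + \left(-1 + J^{2}\right) = 2 + J^{2}$)
$\frac{316}{261} + \frac{F{\left(M{\left(-3 \right)} \right)}}{285} = \frac{316}{261} + \frac{\left(2 + \left(-3\right)^{2}\right) \frac{1}{11 + \left(2 + \left(-3\right)^{2}\right)}}{285} = 316 \cdot \frac{1}{261} + \frac{2 + 9}{11 + \left(2 + 9\right)} \frac{1}{285} = \frac{316}{261} + \frac{11}{11 + 11} \cdot \frac{1}{285} = \frac{316}{261} + \frac{11}{22} \cdot \frac{1}{285} = \frac{316}{261} + 11 \cdot \frac{1}{22} \cdot \frac{1}{285} = \frac{316}{261} + \frac{1}{2} \cdot \frac{1}{285} = \frac{316}{261} + \frac{1}{570} = \frac{60127}{49590}$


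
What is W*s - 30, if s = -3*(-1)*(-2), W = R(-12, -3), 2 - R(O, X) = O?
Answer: -114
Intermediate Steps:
R(O, X) = 2 - O
W = 14 (W = 2 - 1*(-12) = 2 + 12 = 14)
s = -6 (s = 3*(-2) = -6)
W*s - 30 = 14*(-6) - 30 = -84 - 30 = -114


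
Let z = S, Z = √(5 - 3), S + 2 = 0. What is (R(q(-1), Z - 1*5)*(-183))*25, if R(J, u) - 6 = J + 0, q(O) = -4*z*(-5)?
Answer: 155550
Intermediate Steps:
S = -2 (S = -2 + 0 = -2)
Z = √2 ≈ 1.4142
z = -2
q(O) = -40 (q(O) = -4*(-2)*(-5) = 8*(-5) = -40)
R(J, u) = 6 + J (R(J, u) = 6 + (J + 0) = 6 + J)
(R(q(-1), Z - 1*5)*(-183))*25 = ((6 - 40)*(-183))*25 = -34*(-183)*25 = 6222*25 = 155550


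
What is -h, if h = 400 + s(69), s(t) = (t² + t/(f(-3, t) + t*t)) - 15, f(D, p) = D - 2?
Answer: -24474445/4756 ≈ -5146.0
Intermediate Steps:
f(D, p) = -2 + D
s(t) = -15 + t² + t/(-5 + t²) (s(t) = (t² + t/((-2 - 3) + t*t)) - 15 = (t² + t/(-5 + t²)) - 15 = -15 + t² + t/(-5 + t²))
h = 24474445/4756 (h = 400 + (75 + 69 + 69⁴ - 20*69²)/(-5 + 69²) = 400 + (75 + 69 + 22667121 - 20*4761)/(-5 + 4761) = 400 + (75 + 69 + 22667121 - 95220)/4756 = 400 + (1/4756)*22572045 = 400 + 22572045/4756 = 24474445/4756 ≈ 5146.0)
-h = -1*24474445/4756 = -24474445/4756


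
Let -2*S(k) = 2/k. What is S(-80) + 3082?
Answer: 246561/80 ≈ 3082.0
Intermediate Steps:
S(k) = -1/k
S(-80) + 3082 = -1/(-80) + 3082 = -1*(-1/80) + 3082 = 1/80 + 3082 = 246561/80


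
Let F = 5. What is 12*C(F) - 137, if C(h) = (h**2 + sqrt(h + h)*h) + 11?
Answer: 295 + 60*sqrt(10) ≈ 484.74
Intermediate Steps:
C(h) = 11 + h**2 + sqrt(2)*h**(3/2) (C(h) = (h**2 + sqrt(2*h)*h) + 11 = (h**2 + (sqrt(2)*sqrt(h))*h) + 11 = (h**2 + sqrt(2)*h**(3/2)) + 11 = 11 + h**2 + sqrt(2)*h**(3/2))
12*C(F) - 137 = 12*(11 + 5**2 + sqrt(2)*5**(3/2)) - 137 = 12*(11 + 25 + sqrt(2)*(5*sqrt(5))) - 137 = 12*(11 + 25 + 5*sqrt(10)) - 137 = 12*(36 + 5*sqrt(10)) - 137 = (432 + 60*sqrt(10)) - 137 = 295 + 60*sqrt(10)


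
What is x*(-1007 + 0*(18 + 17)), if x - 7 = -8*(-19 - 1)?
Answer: -168169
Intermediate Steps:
x = 167 (x = 7 - 8*(-19 - 1) = 7 - 8*(-20) = 7 + 160 = 167)
x*(-1007 + 0*(18 + 17)) = 167*(-1007 + 0*(18 + 17)) = 167*(-1007 + 0*35) = 167*(-1007 + 0) = 167*(-1007) = -168169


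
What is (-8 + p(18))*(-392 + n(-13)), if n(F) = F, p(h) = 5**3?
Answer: -47385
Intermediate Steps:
p(h) = 125
(-8 + p(18))*(-392 + n(-13)) = (-8 + 125)*(-392 - 13) = 117*(-405) = -47385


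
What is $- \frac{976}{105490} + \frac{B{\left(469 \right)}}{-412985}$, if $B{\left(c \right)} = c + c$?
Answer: $- \frac{50202298}{4356578765} \approx -0.011523$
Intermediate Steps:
$B{\left(c \right)} = 2 c$
$- \frac{976}{105490} + \frac{B{\left(469 \right)}}{-412985} = - \frac{976}{105490} + \frac{2 \cdot 469}{-412985} = \left(-976\right) \frac{1}{105490} + 938 \left(- \frac{1}{412985}\right) = - \frac{488}{52745} - \frac{938}{412985} = - \frac{50202298}{4356578765}$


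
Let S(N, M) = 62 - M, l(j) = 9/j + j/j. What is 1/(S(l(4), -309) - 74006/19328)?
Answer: 9664/3548341 ≈ 0.0027235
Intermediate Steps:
l(j) = 1 + 9/j (l(j) = 9/j + 1 = 1 + 9/j)
1/(S(l(4), -309) - 74006/19328) = 1/((62 - 1*(-309)) - 74006/19328) = 1/((62 + 309) - 74006*1/19328) = 1/(371 - 37003/9664) = 1/(3548341/9664) = 9664/3548341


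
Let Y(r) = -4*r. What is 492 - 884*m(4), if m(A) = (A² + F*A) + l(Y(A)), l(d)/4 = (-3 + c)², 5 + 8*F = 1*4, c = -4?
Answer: -186474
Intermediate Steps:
F = -⅛ (F = -5/8 + (1*4)/8 = -5/8 + (⅛)*4 = -5/8 + ½ = -⅛ ≈ -0.12500)
l(d) = 196 (l(d) = 4*(-3 - 4)² = 4*(-7)² = 4*49 = 196)
m(A) = 196 + A² - A/8 (m(A) = (A² - A/8) + 196 = 196 + A² - A/8)
492 - 884*m(4) = 492 - 884*(196 + 4² - ⅛*4) = 492 - 884*(196 + 16 - ½) = 492 - 884*423/2 = 492 - 186966 = -186474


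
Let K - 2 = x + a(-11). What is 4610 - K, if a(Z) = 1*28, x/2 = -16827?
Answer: 38234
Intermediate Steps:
x = -33654 (x = 2*(-16827) = -33654)
a(Z) = 28
K = -33624 (K = 2 + (-33654 + 28) = 2 - 33626 = -33624)
4610 - K = 4610 - 1*(-33624) = 4610 + 33624 = 38234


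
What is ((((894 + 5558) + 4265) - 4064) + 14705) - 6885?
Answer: 14473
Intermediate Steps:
((((894 + 5558) + 4265) - 4064) + 14705) - 6885 = (((6452 + 4265) - 4064) + 14705) - 6885 = ((10717 - 4064) + 14705) - 6885 = (6653 + 14705) - 6885 = 21358 - 6885 = 14473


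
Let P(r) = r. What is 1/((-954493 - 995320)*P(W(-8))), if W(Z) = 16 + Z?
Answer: -1/15598504 ≈ -6.4109e-8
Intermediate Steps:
1/((-954493 - 995320)*P(W(-8))) = 1/((-954493 - 995320)*(16 - 8)) = 1/(-1949813*8) = -1/1949813*⅛ = -1/15598504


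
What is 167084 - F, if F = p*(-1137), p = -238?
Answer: -103522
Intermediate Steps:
F = 270606 (F = -238*(-1137) = 270606)
167084 - F = 167084 - 1*270606 = 167084 - 270606 = -103522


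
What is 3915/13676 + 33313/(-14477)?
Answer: -398911133/197987452 ≈ -2.0148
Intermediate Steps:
3915/13676 + 33313/(-14477) = 3915*(1/13676) + 33313*(-1/14477) = 3915/13676 - 33313/14477 = -398911133/197987452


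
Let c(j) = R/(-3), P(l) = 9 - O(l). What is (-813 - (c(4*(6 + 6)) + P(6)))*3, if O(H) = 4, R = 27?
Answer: -2427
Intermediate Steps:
P(l) = 5 (P(l) = 9 - 1*4 = 9 - 4 = 5)
c(j) = -9 (c(j) = 27/(-3) = 27*(-1/3) = -9)
(-813 - (c(4*(6 + 6)) + P(6)))*3 = (-813 - (-9 + 5))*3 = (-813 - 1*(-4))*3 = (-813 + 4)*3 = -809*3 = -2427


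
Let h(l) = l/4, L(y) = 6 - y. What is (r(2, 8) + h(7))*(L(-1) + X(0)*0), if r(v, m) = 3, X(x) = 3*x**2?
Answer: 133/4 ≈ 33.250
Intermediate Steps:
h(l) = l/4 (h(l) = l*(1/4) = l/4)
(r(2, 8) + h(7))*(L(-1) + X(0)*0) = (3 + (1/4)*7)*((6 - 1*(-1)) + (3*0**2)*0) = (3 + 7/4)*((6 + 1) + (3*0)*0) = 19*(7 + 0*0)/4 = 19*(7 + 0)/4 = (19/4)*7 = 133/4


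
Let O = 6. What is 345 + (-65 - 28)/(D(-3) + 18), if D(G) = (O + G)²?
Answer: 3074/9 ≈ 341.56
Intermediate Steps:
D(G) = (6 + G)²
345 + (-65 - 28)/(D(-3) + 18) = 345 + (-65 - 28)/((6 - 3)² + 18) = 345 - 93/(3² + 18) = 345 - 93/(9 + 18) = 345 - 93/27 = 345 - 93*1/27 = 345 - 31/9 = 3074/9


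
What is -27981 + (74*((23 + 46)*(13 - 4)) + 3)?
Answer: 17976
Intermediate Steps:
-27981 + (74*((23 + 46)*(13 - 4)) + 3) = -27981 + (74*(69*9) + 3) = -27981 + (74*621 + 3) = -27981 + (45954 + 3) = -27981 + 45957 = 17976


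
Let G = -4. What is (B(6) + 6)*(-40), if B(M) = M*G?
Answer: 720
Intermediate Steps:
B(M) = -4*M (B(M) = M*(-4) = -4*M)
(B(6) + 6)*(-40) = (-4*6 + 6)*(-40) = (-24 + 6)*(-40) = -18*(-40) = 720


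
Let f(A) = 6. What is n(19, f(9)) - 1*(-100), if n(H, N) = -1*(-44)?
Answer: 144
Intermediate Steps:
n(H, N) = 44
n(19, f(9)) - 1*(-100) = 44 - 1*(-100) = 44 + 100 = 144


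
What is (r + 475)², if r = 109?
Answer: 341056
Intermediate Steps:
(r + 475)² = (109 + 475)² = 584² = 341056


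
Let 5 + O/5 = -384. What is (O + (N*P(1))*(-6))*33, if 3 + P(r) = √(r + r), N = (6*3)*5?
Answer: -10725 - 17820*√2 ≈ -35926.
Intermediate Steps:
N = 90 (N = 18*5 = 90)
P(r) = -3 + √2*√r (P(r) = -3 + √(r + r) = -3 + √(2*r) = -3 + √2*√r)
O = -1945 (O = -25 + 5*(-384) = -25 - 1920 = -1945)
(O + (N*P(1))*(-6))*33 = (-1945 + (90*(-3 + √2*√1))*(-6))*33 = (-1945 + (90*(-3 + √2*1))*(-6))*33 = (-1945 + (90*(-3 + √2))*(-6))*33 = (-1945 + (-270 + 90*√2)*(-6))*33 = (-1945 + (1620 - 540*√2))*33 = (-325 - 540*√2)*33 = -10725 - 17820*√2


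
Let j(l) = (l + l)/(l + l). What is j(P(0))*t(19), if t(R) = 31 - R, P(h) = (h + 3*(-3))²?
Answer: 12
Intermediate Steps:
P(h) = (-9 + h)² (P(h) = (h - 9)² = (-9 + h)²)
j(l) = 1 (j(l) = (2*l)/((2*l)) = (2*l)*(1/(2*l)) = 1)
j(P(0))*t(19) = 1*(31 - 1*19) = 1*(31 - 19) = 1*12 = 12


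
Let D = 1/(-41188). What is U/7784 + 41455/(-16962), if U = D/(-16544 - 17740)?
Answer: -25314504564548071/10357848906618752 ≈ -2.4440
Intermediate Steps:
D = -1/41188 ≈ -2.4279e-5
U = 1/1412089392 (U = -1/(41188*(-16544 - 17740)) = -1/41188/(-34284) = -1/41188*(-1/34284) = 1/1412089392 ≈ 7.0817e-10)
U/7784 + 41455/(-16962) = (1/1412089392)/7784 + 41455/(-16962) = (1/1412089392)*(1/7784) + 41455*(-1/16962) = 1/10991703827328 - 41455/16962 = -25314504564548071/10357848906618752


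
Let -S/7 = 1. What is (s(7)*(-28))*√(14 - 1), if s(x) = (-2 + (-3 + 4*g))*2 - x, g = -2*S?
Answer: -2660*√13 ≈ -9590.8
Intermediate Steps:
S = -7 (S = -7*1 = -7)
g = 14 (g = -2*(-7) = 14)
s(x) = 102 - x (s(x) = (-2 + (-3 + 4*14))*2 - x = (-2 + (-3 + 56))*2 - x = (-2 + 53)*2 - x = 51*2 - x = 102 - x)
(s(7)*(-28))*√(14 - 1) = ((102 - 1*7)*(-28))*√(14 - 1) = ((102 - 7)*(-28))*√13 = (95*(-28))*√13 = -2660*√13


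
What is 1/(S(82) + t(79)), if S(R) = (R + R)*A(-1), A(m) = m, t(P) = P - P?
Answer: -1/164 ≈ -0.0060976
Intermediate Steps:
t(P) = 0
S(R) = -2*R (S(R) = (R + R)*(-1) = (2*R)*(-1) = -2*R)
1/(S(82) + t(79)) = 1/(-2*82 + 0) = 1/(-164 + 0) = 1/(-164) = -1/164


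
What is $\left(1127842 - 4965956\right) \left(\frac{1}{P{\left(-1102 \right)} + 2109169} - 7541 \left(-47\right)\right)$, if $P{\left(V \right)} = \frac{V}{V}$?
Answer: $- \frac{204940701558068241}{150655} \approx -1.3603 \cdot 10^{12}$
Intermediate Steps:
$P{\left(V \right)} = 1$
$\left(1127842 - 4965956\right) \left(\frac{1}{P{\left(-1102 \right)} + 2109169} - 7541 \left(-47\right)\right) = \left(1127842 - 4965956\right) \left(\frac{1}{1 + 2109169} - 7541 \left(-47\right)\right) = - 3838114 \left(\frac{1}{2109170} - -354427\right) = - 3838114 \left(\frac{1}{2109170} + 354427\right) = \left(-3838114\right) \frac{747546795591}{2109170} = - \frac{204940701558068241}{150655}$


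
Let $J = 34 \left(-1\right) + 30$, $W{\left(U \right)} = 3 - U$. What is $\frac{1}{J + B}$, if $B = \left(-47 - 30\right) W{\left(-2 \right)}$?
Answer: $- \frac{1}{389} \approx -0.0025707$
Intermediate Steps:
$J = -4$ ($J = -34 + 30 = -4$)
$B = -385$ ($B = \left(-47 - 30\right) \left(3 - -2\right) = - 77 \left(3 + 2\right) = \left(-77\right) 5 = -385$)
$\frac{1}{J + B} = \frac{1}{-4 - 385} = \frac{1}{-389} = - \frac{1}{389}$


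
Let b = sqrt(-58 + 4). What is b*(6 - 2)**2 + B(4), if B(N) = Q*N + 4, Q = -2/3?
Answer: 4/3 + 48*I*sqrt(6) ≈ 1.3333 + 117.58*I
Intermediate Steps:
Q = -2/3 (Q = -2*1/3 = -2/3 ≈ -0.66667)
b = 3*I*sqrt(6) (b = sqrt(-54) = 3*I*sqrt(6) ≈ 7.3485*I)
B(N) = 4 - 2*N/3 (B(N) = -2*N/3 + 4 = 4 - 2*N/3)
b*(6 - 2)**2 + B(4) = (3*I*sqrt(6))*(6 - 2)**2 + (4 - 2/3*4) = (3*I*sqrt(6))*4**2 + (4 - 8/3) = (3*I*sqrt(6))*16 + 4/3 = 48*I*sqrt(6) + 4/3 = 4/3 + 48*I*sqrt(6)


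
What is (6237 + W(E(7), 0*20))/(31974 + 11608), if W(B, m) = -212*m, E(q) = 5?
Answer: 81/566 ≈ 0.14311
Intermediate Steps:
(6237 + W(E(7), 0*20))/(31974 + 11608) = (6237 - 0*20)/(31974 + 11608) = (6237 - 212*0)/43582 = (6237 + 0)*(1/43582) = 6237*(1/43582) = 81/566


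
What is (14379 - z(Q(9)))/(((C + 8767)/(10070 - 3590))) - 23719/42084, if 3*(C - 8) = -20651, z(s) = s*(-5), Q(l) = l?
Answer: 5900163376717/119392308 ≈ 49418.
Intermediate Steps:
z(s) = -5*s
C = -20627/3 (C = 8 + (⅓)*(-20651) = 8 - 20651/3 = -20627/3 ≈ -6875.7)
(14379 - z(Q(9)))/(((C + 8767)/(10070 - 3590))) - 23719/42084 = (14379 - (-5)*9)/(((-20627/3 + 8767)/(10070 - 3590))) - 23719/42084 = (14379 - 1*(-45))/(((5674/3)/6480)) - 23719*1/42084 = (14379 + 45)/(((5674/3)*(1/6480))) - 23719/42084 = 14424/(2837/9720) - 23719/42084 = 14424*(9720/2837) - 23719/42084 = 140201280/2837 - 23719/42084 = 5900163376717/119392308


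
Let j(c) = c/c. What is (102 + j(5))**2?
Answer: 10609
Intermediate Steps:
j(c) = 1
(102 + j(5))**2 = (102 + 1)**2 = 103**2 = 10609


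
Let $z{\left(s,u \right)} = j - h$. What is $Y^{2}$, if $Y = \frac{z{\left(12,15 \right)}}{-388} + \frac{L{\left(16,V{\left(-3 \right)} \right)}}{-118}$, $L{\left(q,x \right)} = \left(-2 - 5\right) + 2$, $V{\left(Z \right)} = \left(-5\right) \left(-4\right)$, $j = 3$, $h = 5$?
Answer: $\frac{73984}{32752729} \approx 0.0022589$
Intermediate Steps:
$V{\left(Z \right)} = 20$
$L{\left(q,x \right)} = -5$ ($L{\left(q,x \right)} = -7 + 2 = -5$)
$z{\left(s,u \right)} = -2$ ($z{\left(s,u \right)} = 3 - 5 = -2$)
$Y = \frac{272}{5723}$ ($Y = - \frac{2}{-388} - \frac{5}{-118} = \left(-2\right) \left(- \frac{1}{388}\right) - - \frac{5}{118} = \frac{1}{194} + \frac{5}{118} = \frac{272}{5723} \approx 0.047527$)
$Y^{2} = \left(\frac{272}{5723}\right)^{2} = \frac{73984}{32752729}$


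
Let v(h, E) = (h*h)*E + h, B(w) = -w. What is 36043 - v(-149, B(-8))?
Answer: -141416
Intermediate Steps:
v(h, E) = h + E*h² (v(h, E) = h²*E + h = E*h² + h = h + E*h²)
36043 - v(-149, B(-8)) = 36043 - (-149)*(1 - 1*(-8)*(-149)) = 36043 - (-149)*(1 + 8*(-149)) = 36043 - (-149)*(1 - 1192) = 36043 - (-149)*(-1191) = 36043 - 1*177459 = 36043 - 177459 = -141416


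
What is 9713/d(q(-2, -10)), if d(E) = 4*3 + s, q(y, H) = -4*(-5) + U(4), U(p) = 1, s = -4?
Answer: 9713/8 ≈ 1214.1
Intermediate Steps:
q(y, H) = 21 (q(y, H) = -4*(-5) + 1 = 20 + 1 = 21)
d(E) = 8 (d(E) = 4*3 - 4 = 12 - 4 = 8)
9713/d(q(-2, -10)) = 9713/8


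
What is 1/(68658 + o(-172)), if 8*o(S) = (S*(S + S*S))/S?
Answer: 2/144669 ≈ 1.3825e-5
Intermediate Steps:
o(S) = S/8 + S**2/8 (o(S) = ((S*(S + S*S))/S)/8 = ((S*(S + S**2))/S)/8 = (S + S**2)/8 = S/8 + S**2/8)
1/(68658 + o(-172)) = 1/(68658 + (1/8)*(-172)*(1 - 172)) = 1/(68658 + (1/8)*(-172)*(-171)) = 1/(68658 + 7353/2) = 1/(144669/2) = 2/144669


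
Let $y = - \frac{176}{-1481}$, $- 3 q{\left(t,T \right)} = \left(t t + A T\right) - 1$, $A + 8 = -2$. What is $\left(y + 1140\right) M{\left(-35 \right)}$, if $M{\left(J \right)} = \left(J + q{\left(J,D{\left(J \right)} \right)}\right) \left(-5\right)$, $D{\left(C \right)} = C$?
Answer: $\frac{14175091820}{4443} \approx 3.1904 \cdot 10^{6}$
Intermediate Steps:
$A = -10$ ($A = -8 - 2 = -10$)
$q{\left(t,T \right)} = \frac{1}{3} - \frac{t^{2}}{3} + \frac{10 T}{3}$ ($q{\left(t,T \right)} = - \frac{\left(t t - 10 T\right) - 1}{3} = - \frac{\left(t^{2} - 10 T\right) - 1}{3} = - \frac{-1 + t^{2} - 10 T}{3} = \frac{1}{3} - \frac{t^{2}}{3} + \frac{10 T}{3}$)
$y = \frac{176}{1481}$ ($y = \left(-176\right) \left(- \frac{1}{1481}\right) = \frac{176}{1481} \approx 0.11884$)
$M{\left(J \right)} = - \frac{5}{3} - \frac{65 J}{3} + \frac{5 J^{2}}{3}$ ($M{\left(J \right)} = \left(J + \left(\frac{1}{3} - \frac{J^{2}}{3} + \frac{10 J}{3}\right)\right) \left(-5\right) = \left(\frac{1}{3} - \frac{J^{2}}{3} + \frac{13 J}{3}\right) \left(-5\right) = - \frac{5}{3} - \frac{65 J}{3} + \frac{5 J^{2}}{3}$)
$\left(y + 1140\right) M{\left(-35 \right)} = \left(\frac{176}{1481} + 1140\right) \left(- \frac{5}{3} - - \frac{2275}{3} + \frac{5 \left(-35\right)^{2}}{3}\right) = \frac{1688516 \left(- \frac{5}{3} + \frac{2275}{3} + \frac{5}{3} \cdot 1225\right)}{1481} = \frac{1688516 \left(- \frac{5}{3} + \frac{2275}{3} + \frac{6125}{3}\right)}{1481} = \frac{1688516}{1481} \cdot \frac{8395}{3} = \frac{14175091820}{4443}$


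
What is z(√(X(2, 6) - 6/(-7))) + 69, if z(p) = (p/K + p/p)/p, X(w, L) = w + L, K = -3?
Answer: 206/3 + √434/62 ≈ 69.003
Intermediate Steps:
X(w, L) = L + w
z(p) = (1 - p/3)/p (z(p) = (p/(-3) + p/p)/p = (p*(-⅓) + 1)/p = (-p/3 + 1)/p = (1 - p/3)/p)
z(√(X(2, 6) - 6/(-7))) + 69 = (3 - √((6 + 2) - 6/(-7)))/(3*(√((6 + 2) - 6/(-7)))) + 69 = (3 - √(8 - 6*(-⅐)))/(3*(√(8 - 6*(-⅐)))) + 69 = (3 - √(8 + 6/7))/(3*(√(8 + 6/7))) + 69 = (3 - √(62/7))/(3*(√(62/7))) + 69 = (3 - √434/7)/(3*((√434/7))) + 69 = (√434/62)*(3 - √434/7)/3 + 69 = √434*(3 - √434/7)/186 + 69 = 69 + √434*(3 - √434/7)/186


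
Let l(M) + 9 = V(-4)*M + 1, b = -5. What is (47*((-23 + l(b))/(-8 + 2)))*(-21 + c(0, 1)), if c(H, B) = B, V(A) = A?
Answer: -5170/3 ≈ -1723.3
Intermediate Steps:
l(M) = -8 - 4*M (l(M) = -9 + (-4*M + 1) = -9 + (1 - 4*M) = -8 - 4*M)
(47*((-23 + l(b))/(-8 + 2)))*(-21 + c(0, 1)) = (47*((-23 + (-8 - 4*(-5)))/(-8 + 2)))*(-21 + 1) = (47*((-23 + (-8 + 20))/(-6)))*(-20) = (47*((-23 + 12)*(-⅙)))*(-20) = (47*(-11*(-⅙)))*(-20) = (47*(11/6))*(-20) = (517/6)*(-20) = -5170/3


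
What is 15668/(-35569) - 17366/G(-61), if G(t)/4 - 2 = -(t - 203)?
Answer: -16693737/995932 ≈ -16.762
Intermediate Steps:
G(t) = 820 - 4*t (G(t) = 8 + 4*(-(t - 203)) = 8 + 4*(-(-203 + t)) = 8 + 4*(203 - t) = 8 + (812 - 4*t) = 820 - 4*t)
15668/(-35569) - 17366/G(-61) = 15668/(-35569) - 17366/(820 - 4*(-61)) = 15668*(-1/35569) - 17366/(820 + 244) = -15668/35569 - 17366/1064 = -15668/35569 - 17366*1/1064 = -15668/35569 - 457/28 = -16693737/995932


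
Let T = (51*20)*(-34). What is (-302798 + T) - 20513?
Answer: -357991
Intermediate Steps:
T = -34680 (T = 1020*(-34) = -34680)
(-302798 + T) - 20513 = (-302798 - 34680) - 20513 = -337478 - 20513 = -357991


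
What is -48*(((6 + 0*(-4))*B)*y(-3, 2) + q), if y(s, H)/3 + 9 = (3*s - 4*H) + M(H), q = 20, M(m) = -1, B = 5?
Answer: 115680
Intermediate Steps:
y(s, H) = -30 - 12*H + 9*s (y(s, H) = -27 + 3*((3*s - 4*H) - 1) = -27 + 3*((-4*H + 3*s) - 1) = -27 + 3*(-1 - 4*H + 3*s) = -27 + (-3 - 12*H + 9*s) = -30 - 12*H + 9*s)
-48*(((6 + 0*(-4))*B)*y(-3, 2) + q) = -48*(((6 + 0*(-4))*5)*(-30 - 12*2 + 9*(-3)) + 20) = -48*(((6 + 0)*5)*(-30 - 24 - 27) + 20) = -48*((6*5)*(-81) + 20) = -48*(30*(-81) + 20) = -48*(-2430 + 20) = -48*(-2410) = 115680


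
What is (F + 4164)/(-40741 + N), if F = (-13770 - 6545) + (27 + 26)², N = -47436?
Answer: 13342/88177 ≈ 0.15131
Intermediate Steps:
F = -17506 (F = -20315 + 53² = -20315 + 2809 = -17506)
(F + 4164)/(-40741 + N) = (-17506 + 4164)/(-40741 - 47436) = -13342/(-88177) = -13342*(-1/88177) = 13342/88177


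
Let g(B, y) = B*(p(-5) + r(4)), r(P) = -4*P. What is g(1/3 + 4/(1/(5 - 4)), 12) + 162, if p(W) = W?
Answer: 71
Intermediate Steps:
g(B, y) = -21*B (g(B, y) = B*(-5 - 4*4) = B*(-5 - 16) = B*(-21) = -21*B)
g(1/3 + 4/(1/(5 - 4)), 12) + 162 = -21*(1/3 + 4/(1/(5 - 4))) + 162 = -21*(1*(1/3) + 4/(1/1)) + 162 = -21*(1/3 + 4/1) + 162 = -21*(1/3 + 4*1) + 162 = -21*(1/3 + 4) + 162 = -21*13/3 + 162 = -91 + 162 = 71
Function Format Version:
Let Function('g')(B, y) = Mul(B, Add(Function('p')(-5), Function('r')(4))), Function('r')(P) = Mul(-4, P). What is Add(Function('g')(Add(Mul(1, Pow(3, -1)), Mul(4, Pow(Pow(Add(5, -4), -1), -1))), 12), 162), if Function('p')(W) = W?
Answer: 71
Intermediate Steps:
Function('g')(B, y) = Mul(-21, B) (Function('g')(B, y) = Mul(B, Add(-5, Mul(-4, 4))) = Mul(B, Add(-5, -16)) = Mul(B, -21) = Mul(-21, B))
Add(Function('g')(Add(Mul(1, Pow(3, -1)), Mul(4, Pow(Pow(Add(5, -4), -1), -1))), 12), 162) = Add(Mul(-21, Add(Mul(1, Pow(3, -1)), Mul(4, Pow(Pow(Add(5, -4), -1), -1)))), 162) = Add(Mul(-21, Add(Mul(1, Rational(1, 3)), Mul(4, Pow(Pow(1, -1), -1)))), 162) = Add(Mul(-21, Add(Rational(1, 3), Mul(4, Pow(1, -1)))), 162) = Add(Mul(-21, Add(Rational(1, 3), Mul(4, 1))), 162) = Add(Mul(-21, Add(Rational(1, 3), 4)), 162) = Add(Mul(-21, Rational(13, 3)), 162) = Add(-91, 162) = 71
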